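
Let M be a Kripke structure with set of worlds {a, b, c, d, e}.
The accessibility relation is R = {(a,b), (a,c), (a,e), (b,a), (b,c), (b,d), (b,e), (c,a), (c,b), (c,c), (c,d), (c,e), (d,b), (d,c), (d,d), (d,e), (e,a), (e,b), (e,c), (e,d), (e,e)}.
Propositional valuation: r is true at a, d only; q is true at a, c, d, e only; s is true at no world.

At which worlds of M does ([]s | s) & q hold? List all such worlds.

Recall that []ψ holds at a world iff ψ holds at every accessible world, and <>ψ holds iff ψ holds at some accessible world.
Let φ = ([]s | s) & q. Evaluate φ at each world:
  a (successors {b, c, e}): φ is false.
  b (successors {a, c, d, e}): φ is false.
  c (successors {a, b, c, d, e}): φ is false.
  d (successors {b, c, d, e}): φ is false.
  e (successors {a, b, c, d, e}): φ is false.
For instance, at c:
  At c: []s | s is false, q is true, so ([]s | s) & q is false.
    At c: []s is false, s is false, so []s | s is false.
      At c: []s requires s at every successor {a, b, c, d, e}.
        s fails at a, so []s is false at c.
Satisfying worlds: none.

none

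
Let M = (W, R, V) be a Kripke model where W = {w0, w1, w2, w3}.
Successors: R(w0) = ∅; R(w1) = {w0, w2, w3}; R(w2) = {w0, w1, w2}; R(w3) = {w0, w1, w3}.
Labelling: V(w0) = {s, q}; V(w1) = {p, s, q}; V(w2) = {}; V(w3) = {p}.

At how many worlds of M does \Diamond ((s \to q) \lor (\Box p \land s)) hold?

3

Let φ = \Diamond ((s \to q) \lor (\Box p \land s)). Evaluate φ at each world:
  w0 (successors ∅): φ is false.
  w1 (successors {w0, w2, w3}): φ is true.
  w2 (successors {w0, w1, w2}): φ is true.
  w3 (successors {w0, w1, w3}): φ is true.
For instance, at w1:
  At w1: \Diamond ((s \to q) \lor (\Box p \land s)) requires (s \to q) \lor (\Box p \land s) at some successor in {w0, w2, w3}.
    (s \to q) \lor (\Box p \land s) holds at w0, so \Diamond ((s \to q) \lor (\Box p \land s)) is true at w1.
      At w0: s \to q is true, \Box p \land s is true, so (s \to q) \lor (\Box p \land s) is true.
Satisfying worlds: {w1, w2, w3}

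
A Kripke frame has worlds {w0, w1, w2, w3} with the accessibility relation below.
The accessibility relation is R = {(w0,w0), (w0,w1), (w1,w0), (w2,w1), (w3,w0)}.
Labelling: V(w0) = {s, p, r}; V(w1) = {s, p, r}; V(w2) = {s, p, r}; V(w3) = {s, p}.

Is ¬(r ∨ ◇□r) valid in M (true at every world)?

Let φ = ¬(r ∨ ◇□r). Evaluate φ at each world:
  w0 (successors {w0, w1}): φ is false.
  w1 (successors {w0}): φ is false.
  w2 (successors {w1}): φ is false.
  w3 (successors {w0}): φ is false.
Detail at w0 (counterexample):
  At w0: r ∨ ◇□r is true, so ¬(r ∨ ◇□r) is false.
    At w0: r is true, ◇□r is true, so r ∨ ◇□r is true.
      At w0: ◇□r requires □r at some successor in {w0, w1}.
        □r holds at w0, so ◇□r is true at w0.

No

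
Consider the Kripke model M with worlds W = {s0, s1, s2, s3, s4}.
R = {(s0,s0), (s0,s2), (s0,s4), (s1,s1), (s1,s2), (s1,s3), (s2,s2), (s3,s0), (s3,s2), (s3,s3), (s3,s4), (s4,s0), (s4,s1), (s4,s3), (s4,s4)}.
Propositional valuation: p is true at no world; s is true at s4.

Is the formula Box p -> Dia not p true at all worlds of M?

Let φ = Box p -> Dia not p. Evaluate φ at each world:
  s0 (successors {s0, s2, s4}): φ is true.
  s1 (successors {s1, s2, s3}): φ is true.
  s2 (successors {s2}): φ is true.
  s3 (successors {s0, s2, s3, s4}): φ is true.
  s4 (successors {s0, s1, s3, s4}): φ is true.
For instance, at s0:
  At s0: Box p is false, Dia not p is true, so Box p -> Dia not p is true.
    At s0: Box p requires p at every successor {s0, s2, s4}.
      p fails at s0, so Box p is false at s0.
    At s0: Dia not p requires not p at some successor in {s0, s2, s4}.
      not p holds at s0, so Dia not p is true at s0.

Yes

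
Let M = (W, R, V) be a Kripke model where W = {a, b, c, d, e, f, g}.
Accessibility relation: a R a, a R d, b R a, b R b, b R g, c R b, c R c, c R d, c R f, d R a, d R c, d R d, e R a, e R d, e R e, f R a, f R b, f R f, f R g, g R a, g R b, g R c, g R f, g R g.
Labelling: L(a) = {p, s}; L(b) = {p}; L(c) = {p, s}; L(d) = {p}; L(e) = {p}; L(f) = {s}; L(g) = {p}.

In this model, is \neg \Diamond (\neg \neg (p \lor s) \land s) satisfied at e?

No

At e: \Diamond (\neg \neg (p \lor s) \land s) is true, so \neg \Diamond (\neg \neg (p \lor s) \land s) is false.
  At e: \Diamond (\neg \neg (p \lor s) \land s) requires \neg \neg (p \lor s) \land s at some successor in {a, d, e}.
    \neg \neg (p \lor s) \land s holds at a, so \Diamond (\neg \neg (p \lor s) \land s) is true at e.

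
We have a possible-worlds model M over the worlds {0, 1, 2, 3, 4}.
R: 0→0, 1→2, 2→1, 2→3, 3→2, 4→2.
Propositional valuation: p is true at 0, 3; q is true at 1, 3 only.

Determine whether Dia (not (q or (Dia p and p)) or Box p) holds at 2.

No

Recall that Box ψ holds at a world iff ψ holds at every accessible world, and Dia ψ holds iff ψ holds at some accessible world.
At 2: Dia (not (q or (Dia p and p)) or Box p) requires not (q or (Dia p and p)) or Box p at some successor in {1, 3}.
  At 1: not (q or (Dia p and p)) or Box p is false.
  At 3: not (q or (Dia p and p)) or Box p is false.
So Dia (not (q or (Dia p and p)) or Box p) is false at 2.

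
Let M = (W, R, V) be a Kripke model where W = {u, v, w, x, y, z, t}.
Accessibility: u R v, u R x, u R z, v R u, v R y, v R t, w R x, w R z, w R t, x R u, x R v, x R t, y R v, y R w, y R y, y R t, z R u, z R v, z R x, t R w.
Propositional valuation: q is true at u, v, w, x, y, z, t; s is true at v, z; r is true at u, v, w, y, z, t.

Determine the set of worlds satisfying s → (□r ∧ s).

Let φ = s → (□r ∧ s). Evaluate φ at each world:
  u (successors {v, x, z}): φ is true.
  v (successors {u, y, t}): φ is true.
  w (successors {x, z, t}): φ is true.
  x (successors {u, v, t}): φ is true.
  y (successors {v, w, y, t}): φ is true.
  z (successors {u, v, x}): φ is false.
  t (successors {w}): φ is true.
For instance, at v:
  At v: s is true, □r ∧ s is true, so s → (□r ∧ s) is true.
    At v: □r is true, s is true, so □r ∧ s is true.
      At v: □r requires r at every successor {u, y, t}.
        At u: r is true.
        At y: r is true.
        At t: r is true.
      So □r is true at v.
Satisfying worlds: {u, v, w, x, y, t}

u, v, w, x, y, t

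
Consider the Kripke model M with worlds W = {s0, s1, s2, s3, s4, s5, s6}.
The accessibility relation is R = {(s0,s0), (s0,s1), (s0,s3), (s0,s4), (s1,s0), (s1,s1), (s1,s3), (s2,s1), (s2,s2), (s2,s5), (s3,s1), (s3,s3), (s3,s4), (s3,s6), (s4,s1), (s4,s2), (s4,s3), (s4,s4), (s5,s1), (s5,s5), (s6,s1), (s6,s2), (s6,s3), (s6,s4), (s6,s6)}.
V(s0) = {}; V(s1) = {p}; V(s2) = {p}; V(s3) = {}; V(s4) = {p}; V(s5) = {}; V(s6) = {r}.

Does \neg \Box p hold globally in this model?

Let φ = \neg \Box p. Evaluate φ at each world:
  s0 (successors {s0, s1, s3, s4}): φ is true.
  s1 (successors {s0, s1, s3}): φ is true.
  s2 (successors {s1, s2, s5}): φ is true.
  s3 (successors {s1, s3, s4, s6}): φ is true.
  s4 (successors {s1, s2, s3, s4}): φ is true.
  s5 (successors {s1, s5}): φ is true.
  s6 (successors {s1, s2, s3, s4, s6}): φ is true.
For instance, at s6:
  At s6: \Box p is false, so \neg \Box p is true.
    At s6: \Box p requires p at every successor {s1, s2, s3, s4, s6}.
      p fails at s3, so \Box p is false at s6.

Yes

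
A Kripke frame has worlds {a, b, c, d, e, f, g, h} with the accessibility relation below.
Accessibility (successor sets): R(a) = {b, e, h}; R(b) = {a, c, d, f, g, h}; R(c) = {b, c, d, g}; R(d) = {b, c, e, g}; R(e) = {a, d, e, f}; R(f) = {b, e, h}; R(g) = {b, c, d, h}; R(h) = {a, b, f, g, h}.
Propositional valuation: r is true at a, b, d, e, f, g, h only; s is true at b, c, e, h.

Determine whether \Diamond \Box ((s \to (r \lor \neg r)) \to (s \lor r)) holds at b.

At b: \Diamond \Box ((s \to (r \lor \neg r)) \to (s \lor r)) requires \Box ((s \to (r \lor \neg r)) \to (s \lor r)) at some successor in {a, c, d, f, g, h}.
  \Box ((s \to (r \lor \neg r)) \to (s \lor r)) holds at a, so \Diamond \Box ((s \to (r \lor \neg r)) \to (s \lor r)) is true at b.
    At a: \Box ((s \to (r \lor \neg r)) \to (s \lor r)) requires (s \to (r \lor \neg r)) \to (s \lor r) at every successor {b, e, h}.
      At b: (s \to (r \lor \neg r)) \to (s \lor r) is true.
      At e: (s \to (r \lor \neg r)) \to (s \lor r) is true.
      At h: (s \to (r \lor \neg r)) \to (s \lor r) is true.
    So \Box ((s \to (r \lor \neg r)) \to (s \lor r)) is true at a.

Yes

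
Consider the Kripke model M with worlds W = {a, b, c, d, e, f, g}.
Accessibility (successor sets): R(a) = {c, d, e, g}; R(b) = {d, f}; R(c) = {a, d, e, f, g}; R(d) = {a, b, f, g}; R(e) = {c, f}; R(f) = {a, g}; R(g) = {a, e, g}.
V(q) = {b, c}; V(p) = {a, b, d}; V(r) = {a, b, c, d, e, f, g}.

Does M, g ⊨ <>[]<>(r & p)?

At g: <>[]<>(r & p) requires []<>(r & p) at some successor in {a, e, g}.
  []<>(r & p) holds at e, so <>[]<>(r & p) is true at g.
    At e: []<>(r & p) requires <>(r & p) at every successor {c, f}.
      At c: <>(r & p) is true.
      At f: <>(r & p) is true.
    So []<>(r & p) is true at e.

Yes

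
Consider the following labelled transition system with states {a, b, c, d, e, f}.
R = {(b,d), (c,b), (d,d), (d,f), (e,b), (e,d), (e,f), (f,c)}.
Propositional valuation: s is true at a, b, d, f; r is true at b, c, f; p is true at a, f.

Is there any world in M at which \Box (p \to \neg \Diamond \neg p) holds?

Let φ = \Box (p \to \neg \Diamond \neg p). Evaluate φ at each world:
  a (successors ∅): φ is true.
  b (successors {d}): φ is true.
  c (successors {b}): φ is true.
  d (successors {d, f}): φ is false.
  e (successors {b, d, f}): φ is false.
  f (successors {c}): φ is true.
Detail at a (witness):
  At a: no accessible worlds, so \Box (p \to \neg \Diamond \neg p) holds vacuously.

Yes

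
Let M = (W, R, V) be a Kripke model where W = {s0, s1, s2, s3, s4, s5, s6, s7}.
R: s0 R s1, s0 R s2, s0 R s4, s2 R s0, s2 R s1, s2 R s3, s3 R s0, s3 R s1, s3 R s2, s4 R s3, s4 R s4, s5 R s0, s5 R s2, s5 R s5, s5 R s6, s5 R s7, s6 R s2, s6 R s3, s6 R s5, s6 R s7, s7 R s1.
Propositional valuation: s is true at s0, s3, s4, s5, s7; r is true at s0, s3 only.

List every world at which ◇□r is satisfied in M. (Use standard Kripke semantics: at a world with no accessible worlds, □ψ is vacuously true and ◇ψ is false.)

s0, s2, s3, s7

Let φ = ◇□r. Evaluate φ at each world:
  s0 (successors {s1, s2, s4}): φ is true.
  s1 (successors ∅): φ is false.
  s2 (successors {s0, s1, s3}): φ is true.
  s3 (successors {s0, s1, s2}): φ is true.
  s4 (successors {s3, s4}): φ is false.
  s5 (successors {s0, s2, s5, s6, s7}): φ is false.
  s6 (successors {s2, s3, s5, s7}): φ is false.
  s7 (successors {s1}): φ is true.
For instance, at s4:
  At s4: ◇□r requires □r at some successor in {s3, s4}.
    At s3: □r is false.
    At s4: □r is false.
  So ◇□r is false at s4.
Satisfying worlds: {s0, s2, s3, s7}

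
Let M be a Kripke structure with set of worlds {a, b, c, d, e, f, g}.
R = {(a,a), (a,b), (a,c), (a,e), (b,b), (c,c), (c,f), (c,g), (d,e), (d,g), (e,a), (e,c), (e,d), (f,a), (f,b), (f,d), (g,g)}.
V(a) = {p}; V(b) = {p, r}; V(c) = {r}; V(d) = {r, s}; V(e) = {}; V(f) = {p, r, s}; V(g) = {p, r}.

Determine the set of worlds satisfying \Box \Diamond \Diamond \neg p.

e

Let φ = \Box \Diamond \Diamond \neg p. Evaluate φ at each world:
  a (successors {a, b, c, e}): φ is false.
  b (successors {b}): φ is false.
  c (successors {c, f, g}): φ is false.
  d (successors {e, g}): φ is false.
  e (successors {a, c, d}): φ is true.
  f (successors {a, b, d}): φ is false.
  g (successors {g}): φ is false.
For instance, at e:
  At e: \Box \Diamond \Diamond \neg p requires \Diamond \Diamond \neg p at every successor {a, c, d}.
      At a: \Diamond \Diamond \neg p requires \Diamond \neg p at some successor in {a, b, c, e}.
        \Diamond \neg p holds at a, so \Diamond \Diamond \neg p is true at a.
      At c: \Diamond \Diamond \neg p requires \Diamond \neg p at some successor in {c, f, g}.
        \Diamond \neg p holds at c, so \Diamond \Diamond \neg p is true at c.
      At d: \Diamond \Diamond \neg p requires \Diamond \neg p at some successor in {e, g}.
        \Diamond \neg p holds at e, so \Diamond \Diamond \neg p is true at d.
  So \Box \Diamond \Diamond \neg p is true at e.
Satisfying worlds: {e}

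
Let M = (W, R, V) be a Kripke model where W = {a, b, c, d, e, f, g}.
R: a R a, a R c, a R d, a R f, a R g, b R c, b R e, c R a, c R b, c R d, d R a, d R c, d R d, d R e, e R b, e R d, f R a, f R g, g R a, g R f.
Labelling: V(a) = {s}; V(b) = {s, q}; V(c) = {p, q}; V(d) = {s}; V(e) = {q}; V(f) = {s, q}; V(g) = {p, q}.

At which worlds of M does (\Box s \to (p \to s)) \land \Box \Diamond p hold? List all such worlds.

e

Let φ = (\Box s \to (p \to s)) \land \Box \Diamond p. Evaluate φ at each world:
  a (successors {a, c, d, f, g}): φ is false.
  b (successors {c, e}): φ is false.
  c (successors {a, b, d}): φ is false.
  d (successors {a, c, d, e}): φ is false.
  e (successors {b, d}): φ is true.
  f (successors {a, g}): φ is false.
  g (successors {a, f}): φ is false.
For instance, at g:
  At g: \Box s \to (p \to s) is false, \Box \Diamond p is true, so (\Box s \to (p \to s)) \land \Box \Diamond p is false.
    At g: \Box s is true, p \to s is false, so \Box s \to (p \to s) is false.
      At g: \Box s requires s at every successor {a, f}.
        At a: s is true.
        At f: s is true.
      So \Box s is true at g.
    At g: \Box \Diamond p requires \Diamond p at every successor {a, f}.
      At a: \Diamond p is true.
      At f: \Diamond p is true.
    So \Box \Diamond p is true at g.
Satisfying worlds: {e}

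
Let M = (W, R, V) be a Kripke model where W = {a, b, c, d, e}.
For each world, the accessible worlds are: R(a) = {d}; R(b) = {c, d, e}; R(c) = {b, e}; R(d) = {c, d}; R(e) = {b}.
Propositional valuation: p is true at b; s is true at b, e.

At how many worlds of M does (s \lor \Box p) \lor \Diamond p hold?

3

Recall that \Box ψ holds at a world iff ψ holds at every accessible world, and \Diamond ψ holds iff ψ holds at some accessible world.
Let φ = (s \lor \Box p) \lor \Diamond p. Evaluate φ at each world:
  a (successors {d}): φ is false.
  b (successors {c, d, e}): φ is true.
  c (successors {b, e}): φ is true.
  d (successors {c, d}): φ is false.
  e (successors {b}): φ is true.
For instance, at a:
  At a: s \lor \Box p is false, \Diamond p is false, so (s \lor \Box p) \lor \Diamond p is false.
    At a: s is false, \Box p is false, so s \lor \Box p is false.
      At a: \Box p requires p at every successor {d}.
        p fails at d, so \Box p is false at a.
    At a: \Diamond p requires p at some successor in {d}.
      At d: p is false.
    So \Diamond p is false at a.
Satisfying worlds: {b, c, e}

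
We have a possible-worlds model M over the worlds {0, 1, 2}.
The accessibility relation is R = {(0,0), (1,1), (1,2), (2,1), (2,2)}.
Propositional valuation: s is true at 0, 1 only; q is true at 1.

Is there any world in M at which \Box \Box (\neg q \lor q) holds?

Yes

Recall that \Box ψ holds at a world iff ψ holds at every accessible world, and \Diamond ψ holds iff ψ holds at some accessible world.
Let φ = \Box \Box (\neg q \lor q). Evaluate φ at each world:
  0 (successors {0}): φ is true.
  1 (successors {1, 2}): φ is true.
  2 (successors {1, 2}): φ is true.
Detail at 0 (witness):
  At 0: \Box \Box (\neg q \lor q) requires \Box (\neg q \lor q) at every successor {0}.
      At 0: \Box (\neg q \lor q) requires \neg q \lor q at every successor {0}.
        At 0: \neg q \lor q is true.
      So \Box (\neg q \lor q) is true at 0.
  So \Box \Box (\neg q \lor q) is true at 0.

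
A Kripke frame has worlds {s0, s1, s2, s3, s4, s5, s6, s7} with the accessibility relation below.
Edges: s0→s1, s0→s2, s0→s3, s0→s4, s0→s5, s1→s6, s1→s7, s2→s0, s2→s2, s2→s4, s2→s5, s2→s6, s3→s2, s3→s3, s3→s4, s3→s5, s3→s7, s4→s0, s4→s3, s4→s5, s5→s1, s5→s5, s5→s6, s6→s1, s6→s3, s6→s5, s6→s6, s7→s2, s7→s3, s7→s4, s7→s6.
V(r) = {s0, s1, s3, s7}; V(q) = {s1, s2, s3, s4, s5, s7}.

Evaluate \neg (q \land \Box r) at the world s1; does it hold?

Yes

At s1: q \land \Box r is false, so \neg (q \land \Box r) is true.
  At s1: q is true, \Box r is false, so q \land \Box r is false.
    At s1: \Box r requires r at every successor {s6, s7}.
      r fails at s6, so \Box r is false at s1.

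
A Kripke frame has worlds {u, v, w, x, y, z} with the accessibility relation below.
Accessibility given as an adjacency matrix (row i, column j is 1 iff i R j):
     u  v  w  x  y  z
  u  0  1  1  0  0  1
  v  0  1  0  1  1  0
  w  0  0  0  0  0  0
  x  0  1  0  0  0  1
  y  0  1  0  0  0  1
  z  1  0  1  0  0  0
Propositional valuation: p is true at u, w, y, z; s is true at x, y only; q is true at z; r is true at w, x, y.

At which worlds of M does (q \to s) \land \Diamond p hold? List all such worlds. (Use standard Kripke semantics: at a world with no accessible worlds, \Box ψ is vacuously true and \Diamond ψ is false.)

u, v, x, y

Recall that \Diamond ψ holds at a world iff ψ holds at some accessible world.
Let φ = (q \to s) \land \Diamond p. Evaluate φ at each world:
  u (successors {v, w, z}): φ is true.
  v (successors {v, x, y}): φ is true.
  w (successors ∅): φ is false.
  x (successors {v, z}): φ is true.
  y (successors {v, z}): φ is true.
  z (successors {u, w}): φ is false.
For instance, at x:
  At x: q \to s is true, \Diamond p is true, so (q \to s) \land \Diamond p is true.
    At x: \Diamond p requires p at some successor in {v, z}.
      p holds at z, so \Diamond p is true at x.
Satisfying worlds: {u, v, x, y}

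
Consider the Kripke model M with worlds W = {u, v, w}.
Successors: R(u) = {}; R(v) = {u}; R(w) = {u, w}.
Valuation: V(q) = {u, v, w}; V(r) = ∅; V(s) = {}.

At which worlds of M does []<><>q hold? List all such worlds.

u

Recall that []ψ holds at a world iff ψ holds at every accessible world, and <>ψ holds iff ψ holds at some accessible world.
Let φ = []<><>q. Evaluate φ at each world:
  u (successors ∅): φ is true.
  v (successors {u}): φ is false.
  w (successors {u, w}): φ is false.
For instance, at v:
  At v: []<><>q requires <><>q at every successor {u}.
    <><>q fails at u, so []<><>q is false at v.
      At u: no accessible worlds, so <><>q is false.
Satisfying worlds: {u}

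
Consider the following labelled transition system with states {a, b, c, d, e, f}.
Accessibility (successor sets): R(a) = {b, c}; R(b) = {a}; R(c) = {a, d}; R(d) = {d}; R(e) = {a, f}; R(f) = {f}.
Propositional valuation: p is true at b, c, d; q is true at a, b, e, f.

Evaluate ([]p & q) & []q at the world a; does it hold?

Recall that []ψ holds at a world iff ψ holds at every accessible world, and <>ψ holds iff ψ holds at some accessible world.
At a: []p & q is true, []q is false, so ([]p & q) & []q is false.
  At a: []p is true, q is true, so []p & q is true.
    At a: []p requires p at every successor {b, c}.
      At b: p is true.
      At c: p is true.
    So []p is true at a.
  At a: []q requires q at every successor {b, c}.
    q fails at c, so []q is false at a.

No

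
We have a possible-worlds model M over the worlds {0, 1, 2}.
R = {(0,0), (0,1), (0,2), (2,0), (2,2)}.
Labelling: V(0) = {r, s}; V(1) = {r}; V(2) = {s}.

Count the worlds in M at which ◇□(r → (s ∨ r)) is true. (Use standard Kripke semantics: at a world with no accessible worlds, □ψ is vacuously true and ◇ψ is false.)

2

Let φ = ◇□(r → (s ∨ r)). Evaluate φ at each world:
  0 (successors {0, 1, 2}): φ is true.
  1 (successors ∅): φ is false.
  2 (successors {0, 2}): φ is true.
For instance, at 0:
  At 0: ◇□(r → (s ∨ r)) requires □(r → (s ∨ r)) at some successor in {0, 1, 2}.
    □(r → (s ∨ r)) holds at 0, so ◇□(r → (s ∨ r)) is true at 0.
      At 0: □(r → (s ∨ r)) requires r → (s ∨ r) at every successor {0, 1, 2}.
        At 0: r → (s ∨ r) is true.
        At 1: r → (s ∨ r) is true.
        At 2: r → (s ∨ r) is true.
      So □(r → (s ∨ r)) is true at 0.
Satisfying worlds: {0, 2}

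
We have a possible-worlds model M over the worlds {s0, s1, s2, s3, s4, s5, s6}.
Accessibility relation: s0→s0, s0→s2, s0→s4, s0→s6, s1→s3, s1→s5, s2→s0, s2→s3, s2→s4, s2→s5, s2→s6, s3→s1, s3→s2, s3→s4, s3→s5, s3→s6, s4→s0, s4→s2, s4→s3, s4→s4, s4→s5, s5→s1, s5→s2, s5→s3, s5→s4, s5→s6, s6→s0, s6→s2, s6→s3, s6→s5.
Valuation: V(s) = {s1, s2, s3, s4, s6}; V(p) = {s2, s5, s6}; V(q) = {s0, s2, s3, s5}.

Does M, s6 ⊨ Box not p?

At s6: Box not p requires not p at every successor {s0, s2, s3, s5}.
  not p fails at s2, so Box not p is false at s6.

No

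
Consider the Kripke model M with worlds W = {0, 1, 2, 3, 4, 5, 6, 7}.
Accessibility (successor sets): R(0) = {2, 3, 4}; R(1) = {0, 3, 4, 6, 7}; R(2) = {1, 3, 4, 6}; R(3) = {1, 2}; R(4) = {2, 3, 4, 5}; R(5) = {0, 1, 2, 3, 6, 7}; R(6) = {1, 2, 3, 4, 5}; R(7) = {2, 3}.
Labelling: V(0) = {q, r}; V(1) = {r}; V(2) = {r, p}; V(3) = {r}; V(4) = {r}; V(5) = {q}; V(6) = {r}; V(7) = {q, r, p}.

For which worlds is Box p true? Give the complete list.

Recall that Box ψ holds at a world iff ψ holds at every accessible world, and Dia ψ holds iff ψ holds at some accessible world.
Let φ = Box p. Evaluate φ at each world:
  0 (successors {2, 3, 4}): φ is false.
  1 (successors {0, 3, 4, 6, 7}): φ is false.
  2 (successors {1, 3, 4, 6}): φ is false.
  3 (successors {1, 2}): φ is false.
  4 (successors {2, 3, 4, 5}): φ is false.
  5 (successors {0, 1, 2, 3, 6, 7}): φ is false.
  6 (successors {1, 2, 3, 4, 5}): φ is false.
  7 (successors {2, 3}): φ is false.
For instance, at 0:
  At 0: Box p requires p at every successor {2, 3, 4}.
    p fails at 3, so Box p is false at 0.
Satisfying worlds: none.

none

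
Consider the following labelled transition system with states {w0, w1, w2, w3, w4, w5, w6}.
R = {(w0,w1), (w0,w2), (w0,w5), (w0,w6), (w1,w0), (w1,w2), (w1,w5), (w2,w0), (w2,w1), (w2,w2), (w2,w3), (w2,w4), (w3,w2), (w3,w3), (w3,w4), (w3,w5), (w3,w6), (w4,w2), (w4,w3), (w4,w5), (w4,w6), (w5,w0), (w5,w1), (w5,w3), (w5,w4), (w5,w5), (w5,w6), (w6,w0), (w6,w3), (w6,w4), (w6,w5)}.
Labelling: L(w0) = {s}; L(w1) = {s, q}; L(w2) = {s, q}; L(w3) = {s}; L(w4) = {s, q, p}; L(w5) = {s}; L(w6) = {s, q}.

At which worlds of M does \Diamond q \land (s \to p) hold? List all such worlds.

Let φ = \Diamond q \land (s \to p). Evaluate φ at each world:
  w0 (successors {w1, w2, w5, w6}): φ is false.
  w1 (successors {w0, w2, w5}): φ is false.
  w2 (successors {w0, w1, w2, w3, w4}): φ is false.
  w3 (successors {w2, w3, w4, w5, w6}): φ is false.
  w4 (successors {w2, w3, w5, w6}): φ is true.
  w5 (successors {w0, w1, w3, w4, w5, w6}): φ is false.
  w6 (successors {w0, w3, w4, w5}): φ is false.
For instance, at w5:
  At w5: \Diamond q is true, s \to p is false, so \Diamond q \land (s \to p) is false.
    At w5: \Diamond q requires q at some successor in {w0, w1, w3, w4, w5, w6}.
      q holds at w1, so \Diamond q is true at w5.
Satisfying worlds: {w4}

w4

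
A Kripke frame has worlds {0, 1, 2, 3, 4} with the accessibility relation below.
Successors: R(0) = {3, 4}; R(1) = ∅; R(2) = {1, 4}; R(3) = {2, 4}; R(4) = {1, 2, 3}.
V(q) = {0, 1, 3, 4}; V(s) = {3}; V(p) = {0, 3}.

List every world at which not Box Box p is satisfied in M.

Let φ = not Box Box p. Evaluate φ at each world:
  0 (successors {3, 4}): φ is true.
  1 (successors ∅): φ is false.
  2 (successors {1, 4}): φ is true.
  3 (successors {2, 4}): φ is true.
  4 (successors {1, 2, 3}): φ is true.
For instance, at 0:
  At 0: Box Box p is false, so not Box Box p is true.
    At 0: Box Box p requires Box p at every successor {3, 4}.
      Box p fails at 3, so Box Box p is false at 0.
Satisfying worlds: {0, 2, 3, 4}

0, 2, 3, 4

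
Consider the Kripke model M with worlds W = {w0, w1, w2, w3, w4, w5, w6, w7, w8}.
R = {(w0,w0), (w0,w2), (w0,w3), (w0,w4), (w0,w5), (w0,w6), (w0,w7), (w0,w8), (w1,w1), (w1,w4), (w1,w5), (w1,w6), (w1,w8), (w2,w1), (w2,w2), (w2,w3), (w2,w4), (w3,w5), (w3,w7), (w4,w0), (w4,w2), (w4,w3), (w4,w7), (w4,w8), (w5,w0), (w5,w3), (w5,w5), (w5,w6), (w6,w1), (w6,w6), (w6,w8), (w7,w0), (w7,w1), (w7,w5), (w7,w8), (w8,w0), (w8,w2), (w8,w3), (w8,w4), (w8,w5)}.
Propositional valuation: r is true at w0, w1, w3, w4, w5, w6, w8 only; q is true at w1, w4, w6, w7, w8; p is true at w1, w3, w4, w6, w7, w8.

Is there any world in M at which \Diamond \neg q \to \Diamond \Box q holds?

Recall that \Box ψ holds at a world iff ψ holds at every accessible world, and \Diamond ψ holds iff ψ holds at some accessible world.
Let φ = \Diamond \neg q \to \Diamond \Box q. Evaluate φ at each world:
  w0 (successors {w0, w2, w3, w4, w5, w6, w7, w8}): φ is true.
  w1 (successors {w1, w4, w5, w6, w8}): φ is true.
  w2 (successors {w1, w2, w3, w4}): φ is false.
  w3 (successors {w5, w7}): φ is false.
  w4 (successors {w0, w2, w3, w7, w8}): φ is false.
  w5 (successors {w0, w3, w5, w6}): φ is true.
  w6 (successors {w1, w6, w8}): φ is true.
  w7 (successors {w0, w1, w5, w8}): φ is false.
  w8 (successors {w0, w2, w3, w4, w5}): φ is false.
Detail at w0 (witness):
  At w0: \Diamond \neg q is true, \Diamond \Box q is true, so \Diamond \neg q \to \Diamond \Box q is true.
    At w0: \Diamond \neg q requires \neg q at some successor in {w0, w2, w3, w4, w5, w6, w7, w8}.
      \neg q holds at w0, so \Diamond \neg q is true at w0.
    At w0: \Diamond \Box q requires \Box q at some successor in {w0, w2, w3, w4, w5, w6, w7, w8}.
      \Box q holds at w6, so \Diamond \Box q is true at w0.

Yes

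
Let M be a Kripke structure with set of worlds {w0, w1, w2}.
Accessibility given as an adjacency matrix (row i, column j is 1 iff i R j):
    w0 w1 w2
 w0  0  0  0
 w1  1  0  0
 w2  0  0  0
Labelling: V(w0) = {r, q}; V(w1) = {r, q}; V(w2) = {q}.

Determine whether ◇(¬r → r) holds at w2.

At w2: no accessible worlds, so ◇(¬r → r) is false.

No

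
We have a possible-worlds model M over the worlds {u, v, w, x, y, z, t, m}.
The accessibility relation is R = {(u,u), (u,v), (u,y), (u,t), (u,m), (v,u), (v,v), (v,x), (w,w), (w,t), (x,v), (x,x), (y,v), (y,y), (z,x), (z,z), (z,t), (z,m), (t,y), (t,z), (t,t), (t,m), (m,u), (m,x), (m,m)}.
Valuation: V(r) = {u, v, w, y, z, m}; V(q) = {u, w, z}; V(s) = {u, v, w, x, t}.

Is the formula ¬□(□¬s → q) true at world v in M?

At v: □(□¬s → q) is true, so ¬□(□¬s → q) is false.
  At v: □(□¬s → q) requires □¬s → q at every successor {u, v, x}.
      At u: □¬s is false, q is true, so □¬s → q is true.
      At v: □¬s is false, q is false, so □¬s → q is true.
      At x: □¬s is false, q is false, so □¬s → q is true.
  So □(□¬s → q) is true at v.

No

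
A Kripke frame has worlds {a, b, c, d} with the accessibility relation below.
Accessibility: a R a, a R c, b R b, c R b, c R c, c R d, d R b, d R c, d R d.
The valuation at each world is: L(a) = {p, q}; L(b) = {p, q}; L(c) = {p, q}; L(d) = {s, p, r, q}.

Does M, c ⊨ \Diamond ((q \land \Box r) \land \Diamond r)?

No

Recall that \Box ψ holds at a world iff ψ holds at every accessible world, and \Diamond ψ holds iff ψ holds at some accessible world.
At c: \Diamond ((q \land \Box r) \land \Diamond r) requires (q \land \Box r) \land \Diamond r at some successor in {b, c, d}.
  At b: (q \land \Box r) \land \Diamond r is false.
  At c: (q \land \Box r) \land \Diamond r is false.
  At d: (q \land \Box r) \land \Diamond r is false.
So \Diamond ((q \land \Box r) \land \Diamond r) is false at c.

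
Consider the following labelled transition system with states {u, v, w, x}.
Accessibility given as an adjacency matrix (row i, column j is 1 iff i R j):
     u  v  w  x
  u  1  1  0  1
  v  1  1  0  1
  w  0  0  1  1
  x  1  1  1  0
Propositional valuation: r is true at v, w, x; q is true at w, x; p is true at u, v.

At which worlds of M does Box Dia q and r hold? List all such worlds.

Recall that Box ψ holds at a world iff ψ holds at every accessible world, and Dia ψ holds iff ψ holds at some accessible world.
Let φ = Box Dia q and r. Evaluate φ at each world:
  u (successors {u, v, x}): φ is false.
  v (successors {u, v, x}): φ is true.
  w (successors {w, x}): φ is true.
  x (successors {u, v, w}): φ is true.
For instance, at u:
  At u: Box Dia q is true, r is false, so Box Dia q and r is false.
    At u: Box Dia q requires Dia q at every successor {u, v, x}.
      At u: Dia q is true.
      At v: Dia q is true.
      At x: Dia q is true.
    So Box Dia q is true at u.
Satisfying worlds: {v, w, x}

v, w, x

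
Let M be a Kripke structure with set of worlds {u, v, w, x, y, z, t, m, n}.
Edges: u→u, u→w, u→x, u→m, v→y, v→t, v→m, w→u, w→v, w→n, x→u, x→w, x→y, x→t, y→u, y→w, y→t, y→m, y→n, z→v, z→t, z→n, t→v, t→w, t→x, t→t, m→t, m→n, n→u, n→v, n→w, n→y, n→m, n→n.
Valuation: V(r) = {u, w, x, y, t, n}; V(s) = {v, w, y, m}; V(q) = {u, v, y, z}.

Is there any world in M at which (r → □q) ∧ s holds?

Recall that □ψ holds at a world iff ψ holds at every accessible world, and ◇ψ holds iff ψ holds at some accessible world.
Let φ = (r → □q) ∧ s. Evaluate φ at each world:
  u (successors {u, w, x, m}): φ is false.
  v (successors {y, t, m}): φ is true.
  w (successors {u, v, n}): φ is false.
  x (successors {u, w, y, t}): φ is false.
  y (successors {u, w, t, m, n}): φ is false.
  z (successors {v, t, n}): φ is false.
  t (successors {v, w, x, t}): φ is false.
  m (successors {t, n}): φ is true.
  n (successors {u, v, w, y, m, n}): φ is false.
Detail at v (witness):
  At v: r → □q is true, s is true, so (r → □q) ∧ s is true.
    At v: r is false, □q is false, so r → □q is true.
      At v: □q requires q at every successor {y, t, m}.
        q fails at t, so □q is false at v.

Yes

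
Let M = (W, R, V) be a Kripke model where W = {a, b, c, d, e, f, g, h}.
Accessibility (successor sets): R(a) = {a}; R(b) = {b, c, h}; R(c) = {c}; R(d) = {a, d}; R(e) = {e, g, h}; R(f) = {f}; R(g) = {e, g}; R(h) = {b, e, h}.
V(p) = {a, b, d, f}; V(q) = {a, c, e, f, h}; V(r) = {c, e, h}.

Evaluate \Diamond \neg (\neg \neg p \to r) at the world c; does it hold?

No

At c: \Diamond \neg (\neg \neg p \to r) requires \neg (\neg \neg p \to r) at some successor in {c}.
  At c: \neg (\neg \neg p \to r) is false.
So \Diamond \neg (\neg \neg p \to r) is false at c.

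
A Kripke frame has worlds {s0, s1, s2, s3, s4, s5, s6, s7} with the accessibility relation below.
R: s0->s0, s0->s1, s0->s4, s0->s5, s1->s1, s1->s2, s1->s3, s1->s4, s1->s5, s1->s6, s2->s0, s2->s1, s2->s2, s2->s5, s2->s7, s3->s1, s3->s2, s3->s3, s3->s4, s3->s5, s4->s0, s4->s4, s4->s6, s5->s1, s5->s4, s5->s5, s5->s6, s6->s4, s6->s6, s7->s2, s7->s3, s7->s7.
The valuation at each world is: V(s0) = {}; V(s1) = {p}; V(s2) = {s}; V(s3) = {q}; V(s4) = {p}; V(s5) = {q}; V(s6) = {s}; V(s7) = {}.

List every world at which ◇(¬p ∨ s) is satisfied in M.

Recall that ◇ψ holds at a world iff ψ holds at some accessible world.
Let φ = ◇(¬p ∨ s). Evaluate φ at each world:
  s0 (successors {s0, s1, s4, s5}): φ is true.
  s1 (successors {s1, s2, s3, s4, s5, s6}): φ is true.
  s2 (successors {s0, s1, s2, s5, s7}): φ is true.
  s3 (successors {s1, s2, s3, s4, s5}): φ is true.
  s4 (successors {s0, s4, s6}): φ is true.
  s5 (successors {s1, s4, s5, s6}): φ is true.
  s6 (successors {s4, s6}): φ is true.
  s7 (successors {s2, s3, s7}): φ is true.
For instance, at s5:
  At s5: ◇(¬p ∨ s) requires ¬p ∨ s at some successor in {s1, s4, s5, s6}.
    ¬p ∨ s holds at s5, so ◇(¬p ∨ s) is true at s5.
Satisfying worlds: {s0, s1, s2, s3, s4, s5, s6, s7}

s0, s1, s2, s3, s4, s5, s6, s7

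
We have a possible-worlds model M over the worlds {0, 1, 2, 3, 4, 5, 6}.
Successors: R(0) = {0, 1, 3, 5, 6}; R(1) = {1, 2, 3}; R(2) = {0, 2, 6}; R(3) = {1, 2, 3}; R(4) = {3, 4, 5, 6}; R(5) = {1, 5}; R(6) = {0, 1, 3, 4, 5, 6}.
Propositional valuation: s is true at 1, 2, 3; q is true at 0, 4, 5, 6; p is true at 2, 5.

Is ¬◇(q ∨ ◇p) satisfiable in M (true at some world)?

Let φ = ¬◇(q ∨ ◇p). Evaluate φ at each world:
  0 (successors {0, 1, 3, 5, 6}): φ is false.
  1 (successors {1, 2, 3}): φ is false.
  2 (successors {0, 2, 6}): φ is false.
  3 (successors {1, 2, 3}): φ is false.
  4 (successors {3, 4, 5, 6}): φ is false.
  5 (successors {1, 5}): φ is false.
  6 (successors {0, 1, 3, 4, 5, 6}): φ is false.
For instance, at 3:
  At 3: ◇(q ∨ ◇p) is true, so ¬◇(q ∨ ◇p) is false.
    At 3: ◇(q ∨ ◇p) requires q ∨ ◇p at some successor in {1, 2, 3}.
      q ∨ ◇p holds at 1, so ◇(q ∨ ◇p) is true at 3.

No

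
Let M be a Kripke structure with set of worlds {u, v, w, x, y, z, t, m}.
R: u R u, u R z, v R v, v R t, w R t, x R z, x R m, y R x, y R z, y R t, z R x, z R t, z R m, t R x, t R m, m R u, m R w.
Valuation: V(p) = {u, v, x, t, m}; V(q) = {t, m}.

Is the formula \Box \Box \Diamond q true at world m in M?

No

At m: \Box \Box \Diamond q requires \Box \Diamond q at every successor {u, w}.
  \Box \Diamond q fails at u, so \Box \Box \Diamond q is false at m.
    At u: \Box \Diamond q requires \Diamond q at every successor {u, z}.
      \Diamond q fails at u, so \Box \Diamond q is false at u.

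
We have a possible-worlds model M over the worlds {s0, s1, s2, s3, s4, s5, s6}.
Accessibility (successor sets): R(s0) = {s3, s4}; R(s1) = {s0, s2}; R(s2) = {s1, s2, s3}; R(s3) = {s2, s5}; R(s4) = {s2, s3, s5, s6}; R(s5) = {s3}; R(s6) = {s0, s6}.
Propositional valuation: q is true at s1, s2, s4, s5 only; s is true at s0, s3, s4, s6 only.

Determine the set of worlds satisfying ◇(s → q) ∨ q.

Let φ = ◇(s → q) ∨ q. Evaluate φ at each world:
  s0 (successors {s3, s4}): φ is true.
  s1 (successors {s0, s2}): φ is true.
  s2 (successors {s1, s2, s3}): φ is true.
  s3 (successors {s2, s5}): φ is true.
  s4 (successors {s2, s3, s5, s6}): φ is true.
  s5 (successors {s3}): φ is true.
  s6 (successors {s0, s6}): φ is false.
For instance, at s1:
  At s1: ◇(s → q) is true, q is true, so ◇(s → q) ∨ q is true.
    At s1: ◇(s → q) requires s → q at some successor in {s0, s2}.
      s → q holds at s2, so ◇(s → q) is true at s1.
Satisfying worlds: {s0, s1, s2, s3, s4, s5}

s0, s1, s2, s3, s4, s5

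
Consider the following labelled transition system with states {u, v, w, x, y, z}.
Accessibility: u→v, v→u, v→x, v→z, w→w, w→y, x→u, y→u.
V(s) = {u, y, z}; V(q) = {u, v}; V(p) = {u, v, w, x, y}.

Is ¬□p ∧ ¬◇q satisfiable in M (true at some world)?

No

Let φ = ¬□p ∧ ¬◇q. Evaluate φ at each world:
  u (successors {v}): φ is false.
  v (successors {u, x, z}): φ is false.
  w (successors {w, y}): φ is false.
  x (successors {u}): φ is false.
  y (successors {u}): φ is false.
  z (successors ∅): φ is false.
For instance, at w:
  At w: ¬□p is false, ¬◇q is true, so ¬□p ∧ ¬◇q is false.
    At w: □p is true, so ¬□p is false.
      At w: □p requires p at every successor {w, y}.
        At w: p is true.
        At y: p is true.
      So □p is true at w.
    At w: ◇q is false, so ¬◇q is true.
      At w: ◇q requires q at some successor in {w, y}.
        At w: q is false.
        At y: q is false.
      So ◇q is false at w.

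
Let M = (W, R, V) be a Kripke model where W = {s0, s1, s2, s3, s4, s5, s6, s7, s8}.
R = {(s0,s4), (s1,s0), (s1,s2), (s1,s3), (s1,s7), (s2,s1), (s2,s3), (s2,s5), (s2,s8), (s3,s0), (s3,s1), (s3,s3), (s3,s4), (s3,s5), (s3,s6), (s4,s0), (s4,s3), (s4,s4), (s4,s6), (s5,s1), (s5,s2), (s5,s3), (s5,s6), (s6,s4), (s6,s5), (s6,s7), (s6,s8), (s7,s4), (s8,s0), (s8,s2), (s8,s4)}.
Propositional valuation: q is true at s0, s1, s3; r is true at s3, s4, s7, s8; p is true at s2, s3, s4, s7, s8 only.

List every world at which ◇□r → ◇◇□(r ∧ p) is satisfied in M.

s0, s1, s2, s3, s4, s5, s6, s7, s8

Let φ = ◇□r → ◇◇□(r ∧ p). Evaluate φ at each world:
  s0 (successors {s4}): φ is true.
  s1 (successors {s0, s2, s3, s7}): φ is true.
  s2 (successors {s1, s3, s5, s8}): φ is true.
  s3 (successors {s0, s1, s3, s4, s5, s6}): φ is true.
  s4 (successors {s0, s3, s4, s6}): φ is true.
  s5 (successors {s1, s2, s3, s6}): φ is true.
  s6 (successors {s4, s5, s7, s8}): φ is true.
  s7 (successors {s4}): φ is true.
  s8 (successors {s0, s2, s4}): φ is true.
For instance, at s3:
  At s3: ◇□r is true, ◇◇□(r ∧ p) is true, so ◇□r → ◇◇□(r ∧ p) is true.
    At s3: ◇□r requires □r at some successor in {s0, s1, s3, s4, s5, s6}.
      □r holds at s0, so ◇□r is true at s3.
    At s3: ◇◇□(r ∧ p) requires ◇□(r ∧ p) at some successor in {s0, s1, s3, s4, s5, s6}.
      ◇□(r ∧ p) holds at s1, so ◇◇□(r ∧ p) is true at s3.
Satisfying worlds: {s0, s1, s2, s3, s4, s5, s6, s7, s8}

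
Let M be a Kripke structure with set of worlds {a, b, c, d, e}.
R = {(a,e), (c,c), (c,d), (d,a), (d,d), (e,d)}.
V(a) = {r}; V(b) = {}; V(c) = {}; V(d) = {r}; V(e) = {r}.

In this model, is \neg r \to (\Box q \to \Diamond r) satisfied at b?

At b: \neg r is true, \Box q \to \Diamond r is false, so \neg r \to (\Box q \to \Diamond r) is false.
  At b: \Box q is true, \Diamond r is false, so \Box q \to \Diamond r is false.
    At b: no accessible worlds, so \Box q holds vacuously.
    At b: no accessible worlds, so \Diamond r is false.

No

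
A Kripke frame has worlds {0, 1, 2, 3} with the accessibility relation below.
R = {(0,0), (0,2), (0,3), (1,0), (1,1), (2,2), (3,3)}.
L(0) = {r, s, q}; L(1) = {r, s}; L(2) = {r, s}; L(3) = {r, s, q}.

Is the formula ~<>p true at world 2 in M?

Yes

At 2: <>p is false, so ~<>p is true.
  At 2: <>p requires p at some successor in {2}.
    At 2: p is false.
  So <>p is false at 2.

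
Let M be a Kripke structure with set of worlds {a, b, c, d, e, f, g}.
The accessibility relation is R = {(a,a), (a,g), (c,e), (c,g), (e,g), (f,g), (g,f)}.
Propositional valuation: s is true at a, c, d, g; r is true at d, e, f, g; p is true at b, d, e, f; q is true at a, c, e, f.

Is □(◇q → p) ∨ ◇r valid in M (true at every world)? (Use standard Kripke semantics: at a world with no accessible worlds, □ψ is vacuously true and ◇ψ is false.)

Yes

Let φ = □(◇q → p) ∨ ◇r. Evaluate φ at each world:
  a (successors {a, g}): φ is true.
  b (successors ∅): φ is true.
  c (successors {e, g}): φ is true.
  d (successors ∅): φ is true.
  e (successors {g}): φ is true.
  f (successors {g}): φ is true.
  g (successors {f}): φ is true.
For instance, at g:
  At g: □(◇q → p) is true, ◇r is true, so □(◇q → p) ∨ ◇r is true.
    At g: □(◇q → p) requires ◇q → p at every successor {f}.
      At f: ◇q → p is true.
    So □(◇q → p) is true at g.
    At g: ◇r requires r at some successor in {f}.
      r holds at f, so ◇r is true at g.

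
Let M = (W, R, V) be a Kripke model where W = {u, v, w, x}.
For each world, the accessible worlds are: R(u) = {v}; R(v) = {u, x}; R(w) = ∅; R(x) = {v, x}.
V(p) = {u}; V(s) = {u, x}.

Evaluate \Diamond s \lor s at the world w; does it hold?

At w: \Diamond s is false, s is false, so \Diamond s \lor s is false.
  At w: no accessible worlds, so \Diamond s is false.

No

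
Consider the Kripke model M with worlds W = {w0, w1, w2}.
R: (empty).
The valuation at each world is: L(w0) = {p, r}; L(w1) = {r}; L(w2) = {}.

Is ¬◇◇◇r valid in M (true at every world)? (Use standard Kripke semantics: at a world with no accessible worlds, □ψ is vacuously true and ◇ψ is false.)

Let φ = ¬◇◇◇r. Evaluate φ at each world:
  w0 (successors ∅): φ is true.
  w1 (successors ∅): φ is true.
  w2 (successors ∅): φ is true.
For instance, at w2:
  At w2: ◇◇◇r is false, so ¬◇◇◇r is true.
    At w2: no accessible worlds, so ◇◇◇r is false.

Yes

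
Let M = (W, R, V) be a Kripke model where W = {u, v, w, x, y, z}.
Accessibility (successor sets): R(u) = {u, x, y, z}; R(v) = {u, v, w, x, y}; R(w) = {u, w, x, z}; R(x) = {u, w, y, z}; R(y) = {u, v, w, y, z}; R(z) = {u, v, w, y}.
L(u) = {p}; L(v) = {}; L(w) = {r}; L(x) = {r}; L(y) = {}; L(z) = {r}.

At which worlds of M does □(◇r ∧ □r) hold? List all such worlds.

none

Let φ = □(◇r ∧ □r). Evaluate φ at each world:
  u (successors {u, x, y, z}): φ is false.
  v (successors {u, v, w, x, y}): φ is false.
  w (successors {u, w, x, z}): φ is false.
  x (successors {u, w, y, z}): φ is false.
  y (successors {u, v, w, y, z}): φ is false.
  z (successors {u, v, w, y}): φ is false.
For instance, at x:
  At x: □(◇r ∧ □r) requires ◇r ∧ □r at every successor {u, w, y, z}.
    ◇r ∧ □r fails at u, so □(◇r ∧ □r) is false at x.
      At u: ◇r is true, □r is false, so ◇r ∧ □r is false.
Satisfying worlds: none.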